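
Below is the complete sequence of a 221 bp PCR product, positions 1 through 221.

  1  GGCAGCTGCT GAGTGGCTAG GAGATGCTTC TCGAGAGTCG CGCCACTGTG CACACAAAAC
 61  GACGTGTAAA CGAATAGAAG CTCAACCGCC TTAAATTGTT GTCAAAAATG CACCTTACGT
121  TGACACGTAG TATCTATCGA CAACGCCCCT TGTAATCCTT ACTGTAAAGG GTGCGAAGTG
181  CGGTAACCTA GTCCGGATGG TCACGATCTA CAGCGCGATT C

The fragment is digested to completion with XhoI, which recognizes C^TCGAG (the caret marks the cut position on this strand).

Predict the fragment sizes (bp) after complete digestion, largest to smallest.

The XhoI site (CTCGAG) starts at position 30.
XhoI cuts after the first base of each site, so after position 30.
Linear molecule, 1 cut → 2 fragments:
  1–30 → 30 bp
  31–221 → 191 bp
Sorted largest to smallest: 191, 30 bp.

191, 30 bp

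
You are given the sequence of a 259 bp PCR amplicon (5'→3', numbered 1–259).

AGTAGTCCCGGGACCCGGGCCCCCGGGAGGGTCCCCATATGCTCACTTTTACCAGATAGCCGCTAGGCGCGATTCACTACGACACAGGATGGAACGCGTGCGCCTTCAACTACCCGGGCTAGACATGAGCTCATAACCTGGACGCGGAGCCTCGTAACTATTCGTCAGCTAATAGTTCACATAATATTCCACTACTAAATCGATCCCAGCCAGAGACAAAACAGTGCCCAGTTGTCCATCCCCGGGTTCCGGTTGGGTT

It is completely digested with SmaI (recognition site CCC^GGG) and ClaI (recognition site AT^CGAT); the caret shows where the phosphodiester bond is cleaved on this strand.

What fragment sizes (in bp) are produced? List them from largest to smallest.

91, 85, 43, 16, 9, 8, 7 bp

SmaI sites (CCCGGG) start at positions 7, 14, 22, 113, 241.
SmaI cuts after base 3 of each site, so after positions 9, 16, 24, 115, 243.
The ClaI site (ATCGAT) starts at position 199.
ClaI cuts after base 2 of each site, so after position 200.
Combined cut positions: 9, 16, 24, 115, 200, 243.
Linear molecule, 6 cuts → 7 fragments:
  1–9 → 9 bp
  10–16 → 7 bp
  17–24 → 8 bp
  25–115 → 91 bp
  116–200 → 85 bp
  201–243 → 43 bp
  244–259 → 16 bp
Sorted largest to smallest: 91, 85, 43, 16, 9, 8, 7 bp.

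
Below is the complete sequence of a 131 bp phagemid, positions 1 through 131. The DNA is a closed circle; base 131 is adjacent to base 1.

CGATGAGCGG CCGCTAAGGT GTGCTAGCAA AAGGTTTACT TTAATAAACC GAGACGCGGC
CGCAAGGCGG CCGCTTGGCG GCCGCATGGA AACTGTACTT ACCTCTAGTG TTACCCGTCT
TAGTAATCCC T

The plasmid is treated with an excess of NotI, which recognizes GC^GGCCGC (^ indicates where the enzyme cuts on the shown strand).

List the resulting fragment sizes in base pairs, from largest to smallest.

60, 49, 11, 11 bp

NotI sites (GCGGCCGC) start at positions 7, 56, 67, 78.
NotI cuts after base 2 of each site, so after positions 8, 57, 68, 79.
Circular molecule, 4 cuts → 4 fragments:
  9–57 → 49 bp
  58–68 → 11 bp
  69–79 → 11 bp
  80–131 then 1–8 → 52 + 8 = 60 bp
Sorted largest to smallest: 60, 49, 11, 11 bp.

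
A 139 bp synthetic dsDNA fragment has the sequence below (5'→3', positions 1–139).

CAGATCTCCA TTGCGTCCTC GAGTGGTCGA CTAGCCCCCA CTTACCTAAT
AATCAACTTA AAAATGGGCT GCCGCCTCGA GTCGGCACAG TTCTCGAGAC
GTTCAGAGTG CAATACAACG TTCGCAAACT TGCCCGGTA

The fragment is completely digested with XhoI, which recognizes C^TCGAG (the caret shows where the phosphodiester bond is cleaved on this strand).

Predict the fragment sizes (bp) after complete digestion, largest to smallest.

XhoI sites (CTCGAG) start at positions 18, 76, 93.
XhoI cuts after the first base of each site, so after positions 18, 76, 93.
Linear molecule, 3 cuts → 4 fragments:
  1–18 → 18 bp
  19–76 → 58 bp
  77–93 → 17 bp
  94–139 → 46 bp
Sorted largest to smallest: 58, 46, 18, 17 bp.

58, 46, 18, 17 bp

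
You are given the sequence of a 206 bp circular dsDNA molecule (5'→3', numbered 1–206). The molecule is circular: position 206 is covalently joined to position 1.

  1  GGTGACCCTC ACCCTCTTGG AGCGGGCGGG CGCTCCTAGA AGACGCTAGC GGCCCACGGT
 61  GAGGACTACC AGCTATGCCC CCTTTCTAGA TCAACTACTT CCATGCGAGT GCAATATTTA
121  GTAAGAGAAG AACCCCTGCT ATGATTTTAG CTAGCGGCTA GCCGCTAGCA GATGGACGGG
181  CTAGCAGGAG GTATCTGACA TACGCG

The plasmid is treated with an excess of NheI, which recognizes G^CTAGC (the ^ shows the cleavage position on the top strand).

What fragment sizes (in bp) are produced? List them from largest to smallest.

NheI sites (GCTAGC) start at positions 45, 150, 157, 164, 180.
NheI cuts after the first base of each site, so after positions 45, 150, 157, 164, 180.
Circular molecule, 5 cuts → 5 fragments:
  46–150 → 105 bp
  151–157 → 7 bp
  158–164 → 7 bp
  165–180 → 16 bp
  181–206 then 1–45 → 26 + 45 = 71 bp
Sorted largest to smallest: 105, 71, 16, 7, 7 bp.

105, 71, 16, 7, 7 bp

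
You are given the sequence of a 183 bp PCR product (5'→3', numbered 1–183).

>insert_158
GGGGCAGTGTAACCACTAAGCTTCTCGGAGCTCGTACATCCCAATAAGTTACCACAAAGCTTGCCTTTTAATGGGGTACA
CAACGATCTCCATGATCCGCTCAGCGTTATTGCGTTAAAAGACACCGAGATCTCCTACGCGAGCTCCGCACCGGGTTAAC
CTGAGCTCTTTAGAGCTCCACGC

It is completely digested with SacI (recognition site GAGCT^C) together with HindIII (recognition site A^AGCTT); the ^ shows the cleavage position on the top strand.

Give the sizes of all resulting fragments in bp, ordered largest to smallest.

SacI sites (GAGCTC) start at positions 28, 141, 163, 173.
SacI cuts after base 5 of each site (before the last base), so after positions 32, 145, 167, 177.
HindIII sites (AAGCTT) start at positions 18, 57.
HindIII cuts after the first base of each site, so after positions 18, 57.
Combined cut positions: 18, 32, 57, 145, 167, 177.
Linear molecule, 6 cuts → 7 fragments:
  1–18 → 18 bp
  19–32 → 14 bp
  33–57 → 25 bp
  58–145 → 88 bp
  146–167 → 22 bp
  168–177 → 10 bp
  178–183 → 6 bp
Sorted largest to smallest: 88, 25, 22, 18, 14, 10, 6 bp.

88, 25, 22, 18, 14, 10, 6 bp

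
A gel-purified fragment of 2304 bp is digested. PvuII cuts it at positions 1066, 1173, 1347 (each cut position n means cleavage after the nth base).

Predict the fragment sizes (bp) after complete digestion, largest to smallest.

Linear molecule, 3 cuts → 4 fragments:
  1066 − 0 = 1066 bp
  1173 − 1066 = 107 bp
  1347 − 1173 = 174 bp
  2304 − 1347 = 957 bp
Sorted largest to smallest: 1066, 957, 174, 107 bp.

1066, 957, 174, 107 bp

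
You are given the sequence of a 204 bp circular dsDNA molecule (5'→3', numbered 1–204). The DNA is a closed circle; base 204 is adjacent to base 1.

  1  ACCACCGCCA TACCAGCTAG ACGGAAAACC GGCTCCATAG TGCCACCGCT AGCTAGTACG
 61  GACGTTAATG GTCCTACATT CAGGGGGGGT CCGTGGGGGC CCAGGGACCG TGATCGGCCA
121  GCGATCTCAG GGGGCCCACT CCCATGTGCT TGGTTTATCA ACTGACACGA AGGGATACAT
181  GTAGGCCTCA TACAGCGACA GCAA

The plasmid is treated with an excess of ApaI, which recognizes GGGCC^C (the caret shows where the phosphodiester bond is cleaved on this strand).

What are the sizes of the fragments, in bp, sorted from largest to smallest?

169, 35 bp

ApaI sites (GGGCCC) start at positions 97, 132.
ApaI cuts after base 5 of each site (before the last base), so after positions 101, 136.
Circular molecule, 2 cuts → 2 fragments:
  102–136 → 35 bp
  137–204 then 1–101 → 68 + 101 = 169 bp
Sorted largest to smallest: 169, 35 bp.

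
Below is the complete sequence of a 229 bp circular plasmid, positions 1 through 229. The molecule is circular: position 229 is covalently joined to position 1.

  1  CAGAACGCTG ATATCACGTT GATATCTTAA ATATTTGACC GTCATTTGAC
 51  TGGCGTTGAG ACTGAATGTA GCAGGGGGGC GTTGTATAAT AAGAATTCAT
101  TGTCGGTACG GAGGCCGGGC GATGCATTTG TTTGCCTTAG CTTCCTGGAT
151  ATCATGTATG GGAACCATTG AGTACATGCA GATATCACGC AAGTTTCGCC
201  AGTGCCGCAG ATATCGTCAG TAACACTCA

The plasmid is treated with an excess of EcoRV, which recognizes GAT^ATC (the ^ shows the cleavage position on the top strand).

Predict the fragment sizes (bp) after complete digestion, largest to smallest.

EcoRV sites (GATATC) start at positions 10, 21, 148, 181, 210.
EcoRV cuts after base 3 of each site, so after positions 12, 23, 150, 183, 212.
Circular molecule, 5 cuts → 5 fragments:
  13–23 → 11 bp
  24–150 → 127 bp
  151–183 → 33 bp
  184–212 → 29 bp
  213–229 then 1–12 → 17 + 12 = 29 bp
Sorted largest to smallest: 127, 33, 29, 29, 11 bp.

127, 33, 29, 29, 11 bp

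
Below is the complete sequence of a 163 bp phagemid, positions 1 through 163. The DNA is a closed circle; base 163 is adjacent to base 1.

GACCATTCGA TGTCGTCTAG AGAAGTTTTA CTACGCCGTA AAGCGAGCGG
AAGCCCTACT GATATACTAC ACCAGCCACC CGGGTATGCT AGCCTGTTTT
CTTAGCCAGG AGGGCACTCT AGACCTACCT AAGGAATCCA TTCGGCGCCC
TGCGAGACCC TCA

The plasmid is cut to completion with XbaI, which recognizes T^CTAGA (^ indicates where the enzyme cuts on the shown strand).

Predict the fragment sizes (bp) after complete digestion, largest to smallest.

XbaI sites (TCTAGA) start at positions 16, 118.
XbaI cuts after the first base of each site, so after positions 16, 118.
Circular molecule, 2 cuts → 2 fragments:
  17–118 → 102 bp
  119–163 then 1–16 → 45 + 16 = 61 bp
Sorted largest to smallest: 102, 61 bp.

102, 61 bp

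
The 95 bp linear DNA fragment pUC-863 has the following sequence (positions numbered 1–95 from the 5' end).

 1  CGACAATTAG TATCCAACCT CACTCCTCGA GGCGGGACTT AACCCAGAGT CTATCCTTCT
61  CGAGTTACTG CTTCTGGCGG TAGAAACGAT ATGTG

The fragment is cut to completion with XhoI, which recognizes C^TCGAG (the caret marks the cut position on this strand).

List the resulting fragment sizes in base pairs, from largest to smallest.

36, 33, 26 bp

XhoI sites (CTCGAG) start at positions 26, 59.
XhoI cuts after the first base of each site, so after positions 26, 59.
Linear molecule, 2 cuts → 3 fragments:
  1–26 → 26 bp
  27–59 → 33 bp
  60–95 → 36 bp
Sorted largest to smallest: 36, 33, 26 bp.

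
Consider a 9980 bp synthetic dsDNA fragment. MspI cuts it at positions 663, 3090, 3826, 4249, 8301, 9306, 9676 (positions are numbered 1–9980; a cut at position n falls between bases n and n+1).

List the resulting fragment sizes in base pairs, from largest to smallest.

4052, 2427, 1005, 736, 663, 423, 370, 304 bp

Linear molecule, 7 cuts → 8 fragments:
  663 − 0 = 663 bp
  3090 − 663 = 2427 bp
  3826 − 3090 = 736 bp
  4249 − 3826 = 423 bp
  8301 − 4249 = 4052 bp
  9306 − 8301 = 1005 bp
  9676 − 9306 = 370 bp
  9980 − 9676 = 304 bp
Sorted largest to smallest: 4052, 2427, 1005, 736, 663, 423, 370, 304 bp.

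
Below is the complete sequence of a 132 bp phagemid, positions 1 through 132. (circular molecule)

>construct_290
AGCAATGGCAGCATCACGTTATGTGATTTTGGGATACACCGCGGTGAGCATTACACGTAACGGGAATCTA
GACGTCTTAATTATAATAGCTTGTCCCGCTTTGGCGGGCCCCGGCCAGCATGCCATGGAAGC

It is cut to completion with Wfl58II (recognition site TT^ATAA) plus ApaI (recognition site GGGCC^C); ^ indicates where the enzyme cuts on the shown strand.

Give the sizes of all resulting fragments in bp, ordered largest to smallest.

The Wfl58II site (TTATAA) starts at position 81.
Wfl58II cuts after base 2 of each site, so after position 82.
The ApaI site (GGGCCC) starts at position 106.
ApaI cuts after base 5 of each site (before the last base), so after position 110.
Combined cut positions: 82, 110.
Circular molecule, 2 cuts → 2 fragments:
  83–110 → 28 bp
  111–132 then 1–82 → 22 + 82 = 104 bp
Sorted largest to smallest: 104, 28 bp.

104, 28 bp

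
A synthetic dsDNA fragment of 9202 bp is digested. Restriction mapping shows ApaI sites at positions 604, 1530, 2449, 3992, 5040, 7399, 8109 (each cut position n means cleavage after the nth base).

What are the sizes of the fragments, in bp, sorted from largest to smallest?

Linear molecule, 7 cuts → 8 fragments:
  604 − 0 = 604 bp
  1530 − 604 = 926 bp
  2449 − 1530 = 919 bp
  3992 − 2449 = 1543 bp
  5040 − 3992 = 1048 bp
  7399 − 5040 = 2359 bp
  8109 − 7399 = 710 bp
  9202 − 8109 = 1093 bp
Sorted largest to smallest: 2359, 1543, 1093, 1048, 926, 919, 710, 604 bp.

2359, 1543, 1093, 1048, 926, 919, 710, 604 bp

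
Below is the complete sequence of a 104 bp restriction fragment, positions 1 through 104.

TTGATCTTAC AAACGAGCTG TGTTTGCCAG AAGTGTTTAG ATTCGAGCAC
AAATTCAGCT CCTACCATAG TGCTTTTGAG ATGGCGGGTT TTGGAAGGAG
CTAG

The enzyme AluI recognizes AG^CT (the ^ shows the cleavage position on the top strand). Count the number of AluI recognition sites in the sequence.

AGCT occurs starting at positions 16, 57, 99.
AluI cuts at 3 sites.

3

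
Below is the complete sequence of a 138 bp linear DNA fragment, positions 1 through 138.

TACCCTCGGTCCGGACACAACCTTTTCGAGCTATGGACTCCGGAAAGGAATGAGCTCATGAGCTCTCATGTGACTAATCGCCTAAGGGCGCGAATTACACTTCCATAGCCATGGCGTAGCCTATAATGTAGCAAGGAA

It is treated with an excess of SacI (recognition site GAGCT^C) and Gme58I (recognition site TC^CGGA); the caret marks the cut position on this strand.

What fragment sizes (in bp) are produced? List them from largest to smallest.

SacI sites (GAGCTC) start at positions 52, 60.
SacI cuts after base 5 of each site (before the last base), so after positions 56, 64.
Gme58I sites (TCCGGA) start at positions 10, 39.
Gme58I cuts after base 2 of each site, so after positions 11, 40.
Combined cut positions: 11, 40, 56, 64.
Linear molecule, 4 cuts → 5 fragments:
  1–11 → 11 bp
  12–40 → 29 bp
  41–56 → 16 bp
  57–64 → 8 bp
  65–138 → 74 bp
Sorted largest to smallest: 74, 29, 16, 11, 8 bp.

74, 29, 16, 11, 8 bp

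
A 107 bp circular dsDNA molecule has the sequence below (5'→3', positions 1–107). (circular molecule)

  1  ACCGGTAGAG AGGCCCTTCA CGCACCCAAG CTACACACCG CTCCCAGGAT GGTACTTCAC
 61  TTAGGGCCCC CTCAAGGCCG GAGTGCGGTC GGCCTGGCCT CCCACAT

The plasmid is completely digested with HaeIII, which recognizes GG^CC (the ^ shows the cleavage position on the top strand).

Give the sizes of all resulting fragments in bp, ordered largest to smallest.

53, 23, 15, 11, 5 bp

HaeIII sites (GGCC) start at positions 12, 65, 76, 91, 96.
HaeIII cuts after base 2 of each site, so after positions 13, 66, 77, 92, 97.
Circular molecule, 5 cuts → 5 fragments:
  14–66 → 53 bp
  67–77 → 11 bp
  78–92 → 15 bp
  93–97 → 5 bp
  98–107 then 1–13 → 10 + 13 = 23 bp
Sorted largest to smallest: 53, 23, 15, 11, 5 bp.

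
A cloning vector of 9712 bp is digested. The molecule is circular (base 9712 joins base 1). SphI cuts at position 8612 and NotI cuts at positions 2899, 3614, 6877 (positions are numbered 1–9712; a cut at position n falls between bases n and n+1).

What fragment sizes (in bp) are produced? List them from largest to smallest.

3999, 3263, 1735, 715 bp

Combined cut positions (sorted): 2899, 3614, 6877, 8612.
Circular molecule, 4 cuts → 4 fragments:
  3614 − 2899 = 715 bp
  6877 − 3614 = 3263 bp
  8612 − 6877 = 1735 bp
  wrap: 9712 − 8612 + 2899 = 3999 bp
Sorted largest to smallest: 3999, 3263, 1735, 715 bp.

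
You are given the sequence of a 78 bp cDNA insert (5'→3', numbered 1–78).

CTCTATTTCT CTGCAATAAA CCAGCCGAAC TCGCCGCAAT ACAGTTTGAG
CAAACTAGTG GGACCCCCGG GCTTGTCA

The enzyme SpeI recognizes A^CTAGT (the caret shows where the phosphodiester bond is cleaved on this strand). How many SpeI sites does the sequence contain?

1

ACTAGT occurs starting at position 54.
SpeI cuts at 1 site.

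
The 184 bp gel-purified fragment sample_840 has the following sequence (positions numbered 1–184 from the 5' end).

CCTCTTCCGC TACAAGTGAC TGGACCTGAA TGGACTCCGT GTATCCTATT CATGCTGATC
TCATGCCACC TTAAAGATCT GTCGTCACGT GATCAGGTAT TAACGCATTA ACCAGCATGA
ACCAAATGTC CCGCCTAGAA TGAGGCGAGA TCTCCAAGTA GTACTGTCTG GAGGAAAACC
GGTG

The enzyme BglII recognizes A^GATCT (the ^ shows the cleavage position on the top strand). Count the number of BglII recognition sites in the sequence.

2

AGATCT occurs starting at positions 75, 148.
BglII cuts at 2 sites.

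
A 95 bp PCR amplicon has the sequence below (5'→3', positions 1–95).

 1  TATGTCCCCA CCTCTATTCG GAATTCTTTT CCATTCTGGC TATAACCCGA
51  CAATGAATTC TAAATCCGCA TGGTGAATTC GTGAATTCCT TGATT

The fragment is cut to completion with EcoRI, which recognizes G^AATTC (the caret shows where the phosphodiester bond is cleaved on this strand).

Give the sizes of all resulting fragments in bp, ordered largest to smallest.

EcoRI sites (GAATTC) start at positions 21, 55, 75, 83.
EcoRI cuts after the first base of each site, so after positions 21, 55, 75, 83.
Linear molecule, 4 cuts → 5 fragments:
  1–21 → 21 bp
  22–55 → 34 bp
  56–75 → 20 bp
  76–83 → 8 bp
  84–95 → 12 bp
Sorted largest to smallest: 34, 21, 20, 12, 8 bp.

34, 21, 20, 12, 8 bp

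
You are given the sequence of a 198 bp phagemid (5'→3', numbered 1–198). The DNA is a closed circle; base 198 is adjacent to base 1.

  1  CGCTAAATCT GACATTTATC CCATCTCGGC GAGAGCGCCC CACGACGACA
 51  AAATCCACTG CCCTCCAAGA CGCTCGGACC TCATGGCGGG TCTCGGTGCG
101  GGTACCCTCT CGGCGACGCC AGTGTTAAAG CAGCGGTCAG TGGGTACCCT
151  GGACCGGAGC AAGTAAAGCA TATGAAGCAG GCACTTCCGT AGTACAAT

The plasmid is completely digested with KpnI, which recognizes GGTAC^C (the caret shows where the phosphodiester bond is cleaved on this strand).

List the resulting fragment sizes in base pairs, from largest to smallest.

KpnI sites (GGTACC) start at positions 101, 143.
KpnI cuts after base 5 of each site (before the last base), so after positions 105, 147.
Circular molecule, 2 cuts → 2 fragments:
  106–147 → 42 bp
  148–198 then 1–105 → 51 + 105 = 156 bp
Sorted largest to smallest: 156, 42 bp.

156, 42 bp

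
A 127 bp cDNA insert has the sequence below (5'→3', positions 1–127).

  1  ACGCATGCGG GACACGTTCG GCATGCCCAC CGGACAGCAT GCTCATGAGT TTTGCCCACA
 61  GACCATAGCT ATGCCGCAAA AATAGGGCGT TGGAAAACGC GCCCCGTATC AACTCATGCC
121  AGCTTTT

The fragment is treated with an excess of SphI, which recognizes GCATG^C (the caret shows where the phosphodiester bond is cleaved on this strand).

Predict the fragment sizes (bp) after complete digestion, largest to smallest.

SphI sites (GCATGC) start at positions 3, 21, 37.
SphI cuts after base 5 of each site (before the last base), so after positions 7, 25, 41.
Linear molecule, 3 cuts → 4 fragments:
  1–7 → 7 bp
  8–25 → 18 bp
  26–41 → 16 bp
  42–127 → 86 bp
Sorted largest to smallest: 86, 18, 16, 7 bp.

86, 18, 16, 7 bp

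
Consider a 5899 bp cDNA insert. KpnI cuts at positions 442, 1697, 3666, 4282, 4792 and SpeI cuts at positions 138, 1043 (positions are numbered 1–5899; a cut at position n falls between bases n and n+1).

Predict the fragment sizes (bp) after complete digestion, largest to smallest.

Combined cut positions (sorted): 138, 442, 1043, 1697, 3666, 4282, 4792.
Linear molecule, 7 cuts → 8 fragments:
  138 − 0 = 138 bp
  442 − 138 = 304 bp
  1043 − 442 = 601 bp
  1697 − 1043 = 654 bp
  3666 − 1697 = 1969 bp
  4282 − 3666 = 616 bp
  4792 − 4282 = 510 bp
  5899 − 4792 = 1107 bp
Sorted largest to smallest: 1969, 1107, 654, 616, 601, 510, 304, 138 bp.

1969, 1107, 654, 616, 601, 510, 304, 138 bp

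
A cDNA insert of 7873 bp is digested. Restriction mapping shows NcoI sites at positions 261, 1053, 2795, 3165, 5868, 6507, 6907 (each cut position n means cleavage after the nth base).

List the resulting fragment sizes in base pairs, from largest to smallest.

2703, 1742, 966, 792, 639, 400, 370, 261 bp

Linear molecule, 7 cuts → 8 fragments:
  261 − 0 = 261 bp
  1053 − 261 = 792 bp
  2795 − 1053 = 1742 bp
  3165 − 2795 = 370 bp
  5868 − 3165 = 2703 bp
  6507 − 5868 = 639 bp
  6907 − 6507 = 400 bp
  7873 − 6907 = 966 bp
Sorted largest to smallest: 2703, 1742, 966, 792, 639, 400, 370, 261 bp.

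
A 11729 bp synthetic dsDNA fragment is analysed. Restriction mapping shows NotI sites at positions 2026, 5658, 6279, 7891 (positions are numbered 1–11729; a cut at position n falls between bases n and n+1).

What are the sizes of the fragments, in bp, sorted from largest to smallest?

Linear molecule, 4 cuts → 5 fragments:
  2026 − 0 = 2026 bp
  5658 − 2026 = 3632 bp
  6279 − 5658 = 621 bp
  7891 − 6279 = 1612 bp
  11729 − 7891 = 3838 bp
Sorted largest to smallest: 3838, 3632, 2026, 1612, 621 bp.

3838, 3632, 2026, 1612, 621 bp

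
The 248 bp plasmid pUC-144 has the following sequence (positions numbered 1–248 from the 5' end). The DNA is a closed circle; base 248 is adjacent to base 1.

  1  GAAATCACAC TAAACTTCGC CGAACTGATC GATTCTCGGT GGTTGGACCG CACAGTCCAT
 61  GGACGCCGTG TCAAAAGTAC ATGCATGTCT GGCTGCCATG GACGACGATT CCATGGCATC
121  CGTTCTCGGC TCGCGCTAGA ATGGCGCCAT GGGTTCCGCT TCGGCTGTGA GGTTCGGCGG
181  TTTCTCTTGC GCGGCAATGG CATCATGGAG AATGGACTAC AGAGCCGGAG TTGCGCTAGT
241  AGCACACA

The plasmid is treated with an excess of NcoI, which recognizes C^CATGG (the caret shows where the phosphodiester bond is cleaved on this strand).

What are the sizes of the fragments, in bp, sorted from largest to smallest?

NcoI sites (CCATGG) start at positions 57, 96, 111, 147.
NcoI cuts after the first base of each site, so after positions 57, 96, 111, 147.
Circular molecule, 4 cuts → 4 fragments:
  58–96 → 39 bp
  97–111 → 15 bp
  112–147 → 36 bp
  148–248 then 1–57 → 101 + 57 = 158 bp
Sorted largest to smallest: 158, 39, 36, 15 bp.

158, 39, 36, 15 bp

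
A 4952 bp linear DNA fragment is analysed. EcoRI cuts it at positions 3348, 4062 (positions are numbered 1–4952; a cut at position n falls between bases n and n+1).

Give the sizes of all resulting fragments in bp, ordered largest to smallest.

Linear molecule, 2 cuts → 3 fragments:
  3348 − 0 = 3348 bp
  4062 − 3348 = 714 bp
  4952 − 4062 = 890 bp
Sorted largest to smallest: 3348, 890, 714 bp.

3348, 890, 714 bp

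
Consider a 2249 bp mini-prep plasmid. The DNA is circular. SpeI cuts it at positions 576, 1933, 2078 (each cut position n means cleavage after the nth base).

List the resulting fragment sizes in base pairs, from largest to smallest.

1357, 747, 145 bp

Circular molecule, 3 cuts → 3 fragments:
  1933 − 576 = 1357 bp
  2078 − 1933 = 145 bp
  wrap: 2249 − 2078 + 576 = 747 bp
Sorted largest to smallest: 1357, 747, 145 bp.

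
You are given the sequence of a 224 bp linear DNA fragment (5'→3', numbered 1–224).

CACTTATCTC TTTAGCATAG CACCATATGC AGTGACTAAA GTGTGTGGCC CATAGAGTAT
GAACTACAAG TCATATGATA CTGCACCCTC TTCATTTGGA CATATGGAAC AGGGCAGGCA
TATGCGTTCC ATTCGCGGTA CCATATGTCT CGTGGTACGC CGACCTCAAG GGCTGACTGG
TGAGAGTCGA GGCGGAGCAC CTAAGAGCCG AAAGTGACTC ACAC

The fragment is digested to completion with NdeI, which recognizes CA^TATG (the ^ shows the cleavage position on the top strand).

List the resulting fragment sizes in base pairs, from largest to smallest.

NdeI sites (CATATG) start at positions 24, 72, 101, 119, 142.
NdeI cuts after base 2 of each site, so after positions 25, 73, 102, 120, 143.
Linear molecule, 5 cuts → 6 fragments:
  1–25 → 25 bp
  26–73 → 48 bp
  74–102 → 29 bp
  103–120 → 18 bp
  121–143 → 23 bp
  144–224 → 81 bp
Sorted largest to smallest: 81, 48, 29, 25, 23, 18 bp.

81, 48, 29, 25, 23, 18 bp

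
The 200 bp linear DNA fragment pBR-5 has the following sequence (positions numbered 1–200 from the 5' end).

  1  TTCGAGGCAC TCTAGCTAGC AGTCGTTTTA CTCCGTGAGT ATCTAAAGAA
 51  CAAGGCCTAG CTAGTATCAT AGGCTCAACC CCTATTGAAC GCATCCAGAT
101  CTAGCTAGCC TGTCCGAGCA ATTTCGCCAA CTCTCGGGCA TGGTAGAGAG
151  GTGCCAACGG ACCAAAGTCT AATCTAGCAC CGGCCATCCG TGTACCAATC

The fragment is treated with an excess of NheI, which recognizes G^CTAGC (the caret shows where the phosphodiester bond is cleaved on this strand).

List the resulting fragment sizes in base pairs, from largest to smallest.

96, 89, 15 bp

NheI sites (GCTAGC) start at positions 15, 104.
NheI cuts after the first base of each site, so after positions 15, 104.
Linear molecule, 2 cuts → 3 fragments:
  1–15 → 15 bp
  16–104 → 89 bp
  105–200 → 96 bp
Sorted largest to smallest: 96, 89, 15 bp.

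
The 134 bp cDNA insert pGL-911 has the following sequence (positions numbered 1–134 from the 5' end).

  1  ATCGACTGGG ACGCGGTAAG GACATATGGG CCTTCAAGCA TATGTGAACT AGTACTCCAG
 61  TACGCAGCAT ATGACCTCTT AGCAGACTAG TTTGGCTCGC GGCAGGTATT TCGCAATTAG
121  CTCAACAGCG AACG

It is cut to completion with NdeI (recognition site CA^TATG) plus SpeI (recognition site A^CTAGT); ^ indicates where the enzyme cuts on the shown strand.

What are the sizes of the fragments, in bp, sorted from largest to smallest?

48, 24, 21, 17, 16, 8 bp

NdeI sites (CATATG) start at positions 23, 39, 68.
NdeI cuts after base 2 of each site, so after positions 24, 40, 69.
SpeI sites (ACTAGT) start at positions 48, 86.
SpeI cuts after the first base of each site, so after positions 48, 86.
Combined cut positions: 24, 40, 48, 69, 86.
Linear molecule, 5 cuts → 6 fragments:
  1–24 → 24 bp
  25–40 → 16 bp
  41–48 → 8 bp
  49–69 → 21 bp
  70–86 → 17 bp
  87–134 → 48 bp
Sorted largest to smallest: 48, 24, 21, 17, 16, 8 bp.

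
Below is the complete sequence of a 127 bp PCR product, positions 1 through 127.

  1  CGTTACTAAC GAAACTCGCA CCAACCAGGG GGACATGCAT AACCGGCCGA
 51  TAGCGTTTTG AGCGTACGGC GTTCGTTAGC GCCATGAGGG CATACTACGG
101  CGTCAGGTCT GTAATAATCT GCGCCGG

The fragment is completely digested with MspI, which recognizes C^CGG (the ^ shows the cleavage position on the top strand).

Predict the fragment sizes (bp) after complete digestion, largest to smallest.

81, 43, 3 bp

MspI sites (CCGG) start at positions 43, 124.
MspI cuts after the first base of each site, so after positions 43, 124.
Linear molecule, 2 cuts → 3 fragments:
  1–43 → 43 bp
  44–124 → 81 bp
  125–127 → 3 bp
Sorted largest to smallest: 81, 43, 3 bp.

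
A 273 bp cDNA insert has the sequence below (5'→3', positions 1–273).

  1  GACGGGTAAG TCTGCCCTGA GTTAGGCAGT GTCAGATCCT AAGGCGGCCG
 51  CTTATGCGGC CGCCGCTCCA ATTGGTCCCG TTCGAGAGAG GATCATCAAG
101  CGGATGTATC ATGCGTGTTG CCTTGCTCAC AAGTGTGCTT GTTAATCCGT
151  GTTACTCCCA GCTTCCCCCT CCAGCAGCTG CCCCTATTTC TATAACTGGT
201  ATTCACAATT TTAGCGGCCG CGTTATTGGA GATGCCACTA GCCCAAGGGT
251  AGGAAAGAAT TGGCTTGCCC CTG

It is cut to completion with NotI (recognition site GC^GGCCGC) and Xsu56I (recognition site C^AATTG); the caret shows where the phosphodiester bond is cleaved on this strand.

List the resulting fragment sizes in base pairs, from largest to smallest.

146, 58, 45, 12, 12 bp

NotI sites (GCGGCCGC) start at positions 44, 56, 214.
NotI cuts after base 2 of each site, so after positions 45, 57, 215.
The Xsu56I site (CAATTG) starts at position 69.
Xsu56I cuts after the first base of each site, so after position 69.
Combined cut positions: 45, 57, 69, 215.
Linear molecule, 4 cuts → 5 fragments:
  1–45 → 45 bp
  46–57 → 12 bp
  58–69 → 12 bp
  70–215 → 146 bp
  216–273 → 58 bp
Sorted largest to smallest: 146, 58, 45, 12, 12 bp.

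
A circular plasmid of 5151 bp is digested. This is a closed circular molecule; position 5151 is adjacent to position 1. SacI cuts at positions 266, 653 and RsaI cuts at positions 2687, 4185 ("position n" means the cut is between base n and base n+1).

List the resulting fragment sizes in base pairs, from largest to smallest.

2034, 1498, 1232, 387 bp

Combined cut positions (sorted): 266, 653, 2687, 4185.
Circular molecule, 4 cuts → 4 fragments:
  653 − 266 = 387 bp
  2687 − 653 = 2034 bp
  4185 − 2687 = 1498 bp
  wrap: 5151 − 4185 + 266 = 1232 bp
Sorted largest to smallest: 2034, 1498, 1232, 387 bp.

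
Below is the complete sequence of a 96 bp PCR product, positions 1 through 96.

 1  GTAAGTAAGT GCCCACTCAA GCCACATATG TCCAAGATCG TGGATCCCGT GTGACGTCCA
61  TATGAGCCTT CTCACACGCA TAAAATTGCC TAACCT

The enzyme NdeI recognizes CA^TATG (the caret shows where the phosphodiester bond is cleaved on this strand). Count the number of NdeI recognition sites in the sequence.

CATATG occurs starting at positions 25, 59.
NdeI cuts at 2 sites.

2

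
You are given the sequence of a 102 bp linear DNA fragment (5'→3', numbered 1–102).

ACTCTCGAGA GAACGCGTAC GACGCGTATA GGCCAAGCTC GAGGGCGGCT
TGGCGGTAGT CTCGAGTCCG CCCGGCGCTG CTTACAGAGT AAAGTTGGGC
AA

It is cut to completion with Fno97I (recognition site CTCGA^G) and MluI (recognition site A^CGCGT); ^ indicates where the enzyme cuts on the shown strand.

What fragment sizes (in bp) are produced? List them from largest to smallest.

Fno97I sites (CTCGAG) start at positions 4, 38, 61.
Fno97I cuts after base 5 of each site (before the last base), so after positions 8, 42, 65.
MluI sites (ACGCGT) start at positions 13, 22.
MluI cuts after the first base of each site, so after positions 13, 22.
Combined cut positions: 8, 13, 22, 42, 65.
Linear molecule, 5 cuts → 6 fragments:
  1–8 → 8 bp
  9–13 → 5 bp
  14–22 → 9 bp
  23–42 → 20 bp
  43–65 → 23 bp
  66–102 → 37 bp
Sorted largest to smallest: 37, 23, 20, 9, 8, 5 bp.

37, 23, 20, 9, 8, 5 bp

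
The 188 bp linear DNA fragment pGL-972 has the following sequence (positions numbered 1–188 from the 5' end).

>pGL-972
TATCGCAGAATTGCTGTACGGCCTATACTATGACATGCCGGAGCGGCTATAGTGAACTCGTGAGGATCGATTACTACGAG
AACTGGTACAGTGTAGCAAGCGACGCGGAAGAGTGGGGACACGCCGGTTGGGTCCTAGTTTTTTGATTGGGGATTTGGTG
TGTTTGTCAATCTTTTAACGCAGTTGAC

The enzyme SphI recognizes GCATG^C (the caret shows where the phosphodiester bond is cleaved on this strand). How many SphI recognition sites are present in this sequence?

0

No occurrence of GCATGC is present in the sequence.
SphI does not cut: 0 sites.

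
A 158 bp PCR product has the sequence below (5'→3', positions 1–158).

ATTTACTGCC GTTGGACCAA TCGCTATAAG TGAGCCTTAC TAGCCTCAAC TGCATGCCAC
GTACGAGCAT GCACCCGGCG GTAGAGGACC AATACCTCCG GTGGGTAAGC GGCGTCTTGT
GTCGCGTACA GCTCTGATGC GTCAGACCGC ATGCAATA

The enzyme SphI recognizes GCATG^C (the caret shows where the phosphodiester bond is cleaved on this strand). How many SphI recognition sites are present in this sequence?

GCATGC occurs starting at positions 52, 67, 149.
SphI cuts at 3 sites.

3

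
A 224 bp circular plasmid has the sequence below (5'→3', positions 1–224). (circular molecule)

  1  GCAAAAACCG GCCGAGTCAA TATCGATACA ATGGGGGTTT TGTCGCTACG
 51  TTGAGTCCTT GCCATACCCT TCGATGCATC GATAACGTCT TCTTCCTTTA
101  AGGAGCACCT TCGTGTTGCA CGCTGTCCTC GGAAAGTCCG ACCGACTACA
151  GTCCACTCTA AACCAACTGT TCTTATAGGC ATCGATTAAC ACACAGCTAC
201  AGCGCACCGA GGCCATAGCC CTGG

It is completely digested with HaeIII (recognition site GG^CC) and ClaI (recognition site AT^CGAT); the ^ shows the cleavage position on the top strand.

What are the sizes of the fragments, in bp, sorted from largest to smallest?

HaeIII sites (GGCC) start at positions 10, 211.
HaeIII cuts after base 2 of each site, so after positions 11, 212.
ClaI sites (ATCGAT) start at positions 22, 78, 181.
ClaI cuts after base 2 of each site, so after positions 23, 79, 182.
Combined cut positions: 11, 23, 79, 182, 212.
Circular molecule, 5 cuts → 5 fragments:
  12–23 → 12 bp
  24–79 → 56 bp
  80–182 → 103 bp
  183–212 → 30 bp
  213–224 then 1–11 → 12 + 11 = 23 bp
Sorted largest to smallest: 103, 56, 30, 23, 12 bp.

103, 56, 30, 23, 12 bp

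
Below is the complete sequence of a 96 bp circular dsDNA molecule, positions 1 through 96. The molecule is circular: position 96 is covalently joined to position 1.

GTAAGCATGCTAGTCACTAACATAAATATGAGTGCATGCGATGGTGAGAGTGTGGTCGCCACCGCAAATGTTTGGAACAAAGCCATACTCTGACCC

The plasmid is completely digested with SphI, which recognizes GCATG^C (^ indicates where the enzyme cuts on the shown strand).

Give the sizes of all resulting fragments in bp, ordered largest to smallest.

SphI sites (GCATGC) start at positions 5, 34.
SphI cuts after base 5 of each site (before the last base), so after positions 9, 38.
Circular molecule, 2 cuts → 2 fragments:
  10–38 → 29 bp
  39–96 then 1–9 → 58 + 9 = 67 bp
Sorted largest to smallest: 67, 29 bp.

67, 29 bp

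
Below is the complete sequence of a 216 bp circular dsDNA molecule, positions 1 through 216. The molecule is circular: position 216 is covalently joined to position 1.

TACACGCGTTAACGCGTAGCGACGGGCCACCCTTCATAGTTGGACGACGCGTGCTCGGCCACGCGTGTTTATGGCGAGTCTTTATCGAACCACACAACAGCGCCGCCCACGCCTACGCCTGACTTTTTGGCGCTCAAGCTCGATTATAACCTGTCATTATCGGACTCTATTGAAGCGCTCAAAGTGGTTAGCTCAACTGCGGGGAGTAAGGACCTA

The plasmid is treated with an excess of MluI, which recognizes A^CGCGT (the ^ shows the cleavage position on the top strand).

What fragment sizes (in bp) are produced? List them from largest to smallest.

159, 35, 14, 8 bp

MluI sites (ACGCGT) start at positions 4, 12, 47, 61.
MluI cuts after the first base of each site, so after positions 4, 12, 47, 61.
Circular molecule, 4 cuts → 4 fragments:
  5–12 → 8 bp
  13–47 → 35 bp
  48–61 → 14 bp
  62–216 then 1–4 → 155 + 4 = 159 bp
Sorted largest to smallest: 159, 35, 14, 8 bp.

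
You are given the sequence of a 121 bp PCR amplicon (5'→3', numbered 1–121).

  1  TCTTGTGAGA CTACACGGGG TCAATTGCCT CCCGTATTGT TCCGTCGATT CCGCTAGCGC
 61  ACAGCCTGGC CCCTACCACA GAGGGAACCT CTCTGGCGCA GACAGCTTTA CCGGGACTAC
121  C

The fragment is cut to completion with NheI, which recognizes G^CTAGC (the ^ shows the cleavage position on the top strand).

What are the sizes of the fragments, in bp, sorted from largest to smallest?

68, 53 bp

The NheI site (GCTAGC) starts at position 53.
NheI cuts after the first base of each site, so after position 53.
Linear molecule, 1 cut → 2 fragments:
  1–53 → 53 bp
  54–121 → 68 bp
Sorted largest to smallest: 68, 53 bp.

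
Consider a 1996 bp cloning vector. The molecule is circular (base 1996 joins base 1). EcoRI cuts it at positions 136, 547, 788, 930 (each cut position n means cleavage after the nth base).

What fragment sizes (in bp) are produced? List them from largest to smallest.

Circular molecule, 4 cuts → 4 fragments:
  547 − 136 = 411 bp
  788 − 547 = 241 bp
  930 − 788 = 142 bp
  wrap: 1996 − 930 + 136 = 1202 bp
Sorted largest to smallest: 1202, 411, 241, 142 bp.

1202, 411, 241, 142 bp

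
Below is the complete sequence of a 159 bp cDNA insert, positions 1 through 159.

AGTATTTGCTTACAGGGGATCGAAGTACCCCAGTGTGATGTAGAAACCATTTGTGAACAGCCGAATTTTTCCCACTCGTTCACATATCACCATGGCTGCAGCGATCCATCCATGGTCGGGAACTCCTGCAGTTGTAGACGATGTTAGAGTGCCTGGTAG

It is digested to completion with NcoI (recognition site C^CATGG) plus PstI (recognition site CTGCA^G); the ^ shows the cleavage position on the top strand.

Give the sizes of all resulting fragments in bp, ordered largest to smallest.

90, 29, 20, 10, 10 bp

NcoI sites (CCATGG) start at positions 90, 110.
NcoI cuts after the first base of each site, so after positions 90, 110.
PstI sites (CTGCAG) start at positions 96, 126.
PstI cuts after base 5 of each site (before the last base), so after positions 100, 130.
Combined cut positions: 90, 100, 110, 130.
Linear molecule, 4 cuts → 5 fragments:
  1–90 → 90 bp
  91–100 → 10 bp
  101–110 → 10 bp
  111–130 → 20 bp
  131–159 → 29 bp
Sorted largest to smallest: 90, 29, 20, 10, 10 bp.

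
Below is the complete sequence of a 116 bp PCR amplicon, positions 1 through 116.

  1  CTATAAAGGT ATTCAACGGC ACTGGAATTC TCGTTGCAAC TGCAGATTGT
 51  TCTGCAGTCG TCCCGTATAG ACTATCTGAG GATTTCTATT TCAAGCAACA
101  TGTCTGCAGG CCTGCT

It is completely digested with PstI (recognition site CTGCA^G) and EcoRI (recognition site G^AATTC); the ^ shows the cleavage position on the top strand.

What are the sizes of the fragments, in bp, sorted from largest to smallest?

52, 25, 19, 12, 8 bp

PstI sites (CTGCAG) start at positions 40, 52, 104.
PstI cuts after base 5 of each site (before the last base), so after positions 44, 56, 108.
The EcoRI site (GAATTC) starts at position 25.
EcoRI cuts after the first base of each site, so after position 25.
Combined cut positions: 25, 44, 56, 108.
Linear molecule, 4 cuts → 5 fragments:
  1–25 → 25 bp
  26–44 → 19 bp
  45–56 → 12 bp
  57–108 → 52 bp
  109–116 → 8 bp
Sorted largest to smallest: 52, 25, 19, 12, 8 bp.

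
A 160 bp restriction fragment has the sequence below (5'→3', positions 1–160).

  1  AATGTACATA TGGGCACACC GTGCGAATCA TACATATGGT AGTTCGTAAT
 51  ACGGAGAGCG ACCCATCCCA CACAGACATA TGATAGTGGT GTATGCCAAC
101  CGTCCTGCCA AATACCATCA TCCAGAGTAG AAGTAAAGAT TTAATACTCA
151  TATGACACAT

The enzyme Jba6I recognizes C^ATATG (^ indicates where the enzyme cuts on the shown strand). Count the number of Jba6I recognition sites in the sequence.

4

CATATG occurs starting at positions 7, 33, 77, 149.
Jba6I cuts at 4 sites.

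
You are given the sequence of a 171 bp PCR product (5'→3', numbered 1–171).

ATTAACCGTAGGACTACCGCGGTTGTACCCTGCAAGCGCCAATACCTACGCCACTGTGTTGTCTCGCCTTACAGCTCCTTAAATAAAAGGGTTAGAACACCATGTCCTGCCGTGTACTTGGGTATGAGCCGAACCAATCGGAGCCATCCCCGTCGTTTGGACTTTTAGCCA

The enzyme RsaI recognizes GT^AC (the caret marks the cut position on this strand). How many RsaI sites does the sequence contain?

2

GTAC occurs starting at positions 25, 114.
RsaI cuts at 2 sites.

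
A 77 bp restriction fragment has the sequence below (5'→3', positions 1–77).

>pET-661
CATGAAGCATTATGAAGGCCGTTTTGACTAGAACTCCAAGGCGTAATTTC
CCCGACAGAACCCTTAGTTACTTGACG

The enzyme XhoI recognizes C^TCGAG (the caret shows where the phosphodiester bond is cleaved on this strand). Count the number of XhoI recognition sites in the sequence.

0

No occurrence of CTCGAG is present in the sequence.
XhoI does not cut: 0 sites.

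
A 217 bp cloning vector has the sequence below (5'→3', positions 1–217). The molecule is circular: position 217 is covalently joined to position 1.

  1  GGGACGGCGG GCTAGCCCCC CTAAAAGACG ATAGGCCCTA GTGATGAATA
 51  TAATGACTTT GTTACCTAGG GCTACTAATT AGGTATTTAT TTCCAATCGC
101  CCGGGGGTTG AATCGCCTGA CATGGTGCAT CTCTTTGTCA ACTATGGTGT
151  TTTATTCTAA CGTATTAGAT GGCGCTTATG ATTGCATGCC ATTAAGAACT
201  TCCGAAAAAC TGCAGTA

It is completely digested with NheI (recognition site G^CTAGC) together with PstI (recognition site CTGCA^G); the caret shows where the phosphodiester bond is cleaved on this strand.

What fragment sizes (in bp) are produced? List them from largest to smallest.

The NheI site (GCTAGC) starts at position 11.
NheI cuts after the first base of each site, so after position 11.
The PstI site (CTGCAG) starts at position 210.
PstI cuts after base 5 of each site (before the last base), so after position 214.
Combined cut positions: 11, 214.
Circular molecule, 2 cuts → 2 fragments:
  12–214 → 203 bp
  215–217 then 1–11 → 3 + 11 = 14 bp
Sorted largest to smallest: 203, 14 bp.

203, 14 bp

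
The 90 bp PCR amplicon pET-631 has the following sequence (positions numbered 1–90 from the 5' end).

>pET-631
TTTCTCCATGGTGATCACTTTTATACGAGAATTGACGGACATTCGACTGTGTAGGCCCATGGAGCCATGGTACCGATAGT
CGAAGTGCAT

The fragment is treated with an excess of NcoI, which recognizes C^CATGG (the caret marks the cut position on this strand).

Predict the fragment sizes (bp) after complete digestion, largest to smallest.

51, 25, 8, 6 bp

NcoI sites (CCATGG) start at positions 6, 57, 65.
NcoI cuts after the first base of each site, so after positions 6, 57, 65.
Linear molecule, 3 cuts → 4 fragments:
  1–6 → 6 bp
  7–57 → 51 bp
  58–65 → 8 bp
  66–90 → 25 bp
Sorted largest to smallest: 51, 25, 8, 6 bp.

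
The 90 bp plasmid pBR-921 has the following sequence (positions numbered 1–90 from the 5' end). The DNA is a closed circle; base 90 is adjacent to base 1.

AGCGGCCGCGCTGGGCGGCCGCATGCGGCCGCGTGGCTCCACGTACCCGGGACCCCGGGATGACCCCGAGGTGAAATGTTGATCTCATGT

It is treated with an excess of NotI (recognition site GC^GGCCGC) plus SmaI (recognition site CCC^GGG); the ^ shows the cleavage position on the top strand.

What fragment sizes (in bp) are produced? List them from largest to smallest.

37, 22, 13, 10, 8 bp

NotI sites (GCGGCCGC) start at positions 2, 15, 25.
NotI cuts after base 2 of each site, so after positions 3, 16, 26.
SmaI sites (CCCGGG) start at positions 46, 54.
SmaI cuts after base 3 of each site, so after positions 48, 56.
Combined cut positions: 3, 16, 26, 48, 56.
Circular molecule, 5 cuts → 5 fragments:
  4–16 → 13 bp
  17–26 → 10 bp
  27–48 → 22 bp
  49–56 → 8 bp
  57–90 then 1–3 → 34 + 3 = 37 bp
Sorted largest to smallest: 37, 22, 13, 10, 8 bp.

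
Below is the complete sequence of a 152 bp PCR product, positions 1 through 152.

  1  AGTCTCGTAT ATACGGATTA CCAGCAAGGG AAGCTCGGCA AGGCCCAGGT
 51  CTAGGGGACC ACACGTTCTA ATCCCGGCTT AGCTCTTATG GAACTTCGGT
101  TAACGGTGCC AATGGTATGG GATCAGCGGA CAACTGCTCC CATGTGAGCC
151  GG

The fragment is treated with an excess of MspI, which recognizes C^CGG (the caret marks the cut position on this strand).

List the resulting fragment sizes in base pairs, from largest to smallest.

MspI sites (CCGG) start at positions 74, 149.
MspI cuts after the first base of each site, so after positions 74, 149.
Linear molecule, 2 cuts → 3 fragments:
  1–74 → 74 bp
  75–149 → 75 bp
  150–152 → 3 bp
Sorted largest to smallest: 75, 74, 3 bp.

75, 74, 3 bp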